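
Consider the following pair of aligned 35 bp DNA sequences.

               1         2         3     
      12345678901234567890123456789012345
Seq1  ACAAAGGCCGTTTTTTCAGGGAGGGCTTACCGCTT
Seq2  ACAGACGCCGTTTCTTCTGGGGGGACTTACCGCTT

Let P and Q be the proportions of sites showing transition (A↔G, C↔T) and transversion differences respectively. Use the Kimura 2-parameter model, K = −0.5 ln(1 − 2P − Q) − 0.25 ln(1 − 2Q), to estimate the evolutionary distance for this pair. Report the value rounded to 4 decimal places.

Mismatches occur at site 4 (A→G, transition), site 6 (G→C, transversion), site 14 (T→C, transition), site 18 (A→T, transversion), site 22 (A→G, transition), site 25 (G→A, transition).
Of the 6 differences, 4 transitions and 2 transversions over 35 sites: P = 4/35 = 0.114286, Q = 2/35 = 0.057143.
d = −0.5·ln(0.714285) − 0.25·ln(0.885714) = −0.5·(-0.336473) − 0.25·(-0.121361) = 0.1986.

0.1986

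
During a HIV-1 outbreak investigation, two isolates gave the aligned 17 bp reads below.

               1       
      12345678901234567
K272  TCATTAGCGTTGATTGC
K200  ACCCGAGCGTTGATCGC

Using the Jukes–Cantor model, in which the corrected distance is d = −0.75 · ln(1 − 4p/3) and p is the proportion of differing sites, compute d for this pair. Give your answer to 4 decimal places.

0.3734

Differing sites — 1:T/A; 3:A/C; 4:T/C; 5:T/G; 15:T/C.
p = 5/17 = 0.294118.
d = −0.75 · ln(1 − (4/3)·0.294118) = −0.75 · ln(0.607843) = −0.75 · (-0.497839) = 0.3734.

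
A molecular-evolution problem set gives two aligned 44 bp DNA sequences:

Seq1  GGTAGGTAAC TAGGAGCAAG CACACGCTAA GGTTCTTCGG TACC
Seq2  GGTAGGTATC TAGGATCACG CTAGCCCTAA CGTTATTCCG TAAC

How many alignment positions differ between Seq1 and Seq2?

11

The sequences differ at positions 9 (A/T), 16 (G/T), 19 (A/C), 22 (A/T), 23 (C/A), 24 (A/G), 26 (G/C), 31 (G/C), 35 (C/A), 39 (G/C), 43 (C/A).
That gives 11 mismatches out of 44 aligned sites, so the Hamming distance is 11.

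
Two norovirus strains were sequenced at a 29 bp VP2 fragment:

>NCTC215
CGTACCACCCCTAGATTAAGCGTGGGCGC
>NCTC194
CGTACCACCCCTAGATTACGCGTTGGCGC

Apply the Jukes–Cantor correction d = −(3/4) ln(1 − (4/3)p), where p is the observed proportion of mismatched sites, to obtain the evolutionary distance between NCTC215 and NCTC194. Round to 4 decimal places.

Differing sites — 19:A/C; 24:G/T.
p = 2/29 = 0.068966.
d = −0.75 · ln(1 − (4/3)·0.068966) = −0.75 · ln(0.908045) = −0.75 · (-0.096461) = 0.0723.

0.0723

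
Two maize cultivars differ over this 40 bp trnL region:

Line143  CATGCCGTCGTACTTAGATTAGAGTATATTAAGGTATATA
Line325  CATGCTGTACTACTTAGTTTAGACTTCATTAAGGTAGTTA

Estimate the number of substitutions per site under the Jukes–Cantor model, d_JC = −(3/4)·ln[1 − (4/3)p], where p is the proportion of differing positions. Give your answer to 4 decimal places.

0.2675

Mismatches occur at site 6 (C→T), site 9 (C→A), site 10 (G→C), site 18 (A→T), site 24 (G→C), site 26 (A→T), site 27 (T→C), site 37 (T→G), site 38 (A→T).
p = 9/40 = 0.225000.
d = −0.75 · ln(1 − (4/3)·0.225000) = −0.75 · ln(0.700000) = −0.75 · (-0.356675) = 0.2675.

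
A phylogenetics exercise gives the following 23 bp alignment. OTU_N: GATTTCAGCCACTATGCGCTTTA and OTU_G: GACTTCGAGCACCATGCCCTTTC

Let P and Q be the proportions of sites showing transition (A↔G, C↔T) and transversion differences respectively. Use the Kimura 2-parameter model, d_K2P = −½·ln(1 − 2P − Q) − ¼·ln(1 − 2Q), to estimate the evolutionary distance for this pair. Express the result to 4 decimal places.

Mismatches occur at site 3 (T↔C, transition), site 7 (A↔G, transition), site 8 (G↔A, transition), site 9 (C↔G, transversion), site 13 (T↔C, transition), site 18 (G↔C, transversion), site 23 (A↔C, transversion).
Of the 7 differences, 4 transitions and 3 transversions over 23 sites: P = 4/23 = 0.173913, Q = 3/23 = 0.130435.
d = −0.5·ln(0.521739) − 0.25·ln(0.739130) = −0.5·(-0.650588) − 0.25·(-0.302281) = 0.4009.

0.4009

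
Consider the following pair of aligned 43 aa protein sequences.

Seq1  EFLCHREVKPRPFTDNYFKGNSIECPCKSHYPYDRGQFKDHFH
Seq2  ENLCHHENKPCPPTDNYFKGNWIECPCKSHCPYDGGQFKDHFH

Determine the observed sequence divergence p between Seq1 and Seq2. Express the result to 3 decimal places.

0.186

Differing sites — 2:F/N; 6:R/H; 8:V/N; 11:R/C; 13:F/P; 22:S/W; 31:Y/C; 35:R/G.
There are 8 differences over 43 sites, so p = 8/43 = 0.186.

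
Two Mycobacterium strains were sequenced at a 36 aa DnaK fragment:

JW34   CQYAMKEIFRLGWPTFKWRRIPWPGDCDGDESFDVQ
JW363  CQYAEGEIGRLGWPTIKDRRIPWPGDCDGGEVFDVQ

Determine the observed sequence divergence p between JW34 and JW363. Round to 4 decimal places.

The sequences differ at positions 5 (M/E), 6 (K/G), 9 (F/G), 16 (F/I), 18 (W/D), 30 (D/G), 32 (S/V).
There are 7 differences over 36 sites, so p = 7/36 = 0.1944.

0.1944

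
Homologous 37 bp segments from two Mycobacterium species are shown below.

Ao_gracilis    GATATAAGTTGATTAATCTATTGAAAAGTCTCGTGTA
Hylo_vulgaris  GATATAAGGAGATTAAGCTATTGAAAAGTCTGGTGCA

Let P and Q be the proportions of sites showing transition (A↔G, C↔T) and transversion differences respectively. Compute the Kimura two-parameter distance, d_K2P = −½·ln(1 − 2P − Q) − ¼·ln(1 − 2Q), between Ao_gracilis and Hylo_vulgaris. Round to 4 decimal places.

Differing sites — 9:T/G (Tv); 10:T/A (Tv); 17:T/G (Tv); 32:C/G (Tv); 36:T/C (Ti).
Of the 5 differences, 1 transition and 4 transversions over 37 sites: P = 1/37 = 0.027027, Q = 4/37 = 0.108108.
d = −0.5·ln(0.837838) − 0.25·ln(0.783784) = −0.5·(-0.176931) − 0.25·(-0.243622) = 0.1494.

0.1494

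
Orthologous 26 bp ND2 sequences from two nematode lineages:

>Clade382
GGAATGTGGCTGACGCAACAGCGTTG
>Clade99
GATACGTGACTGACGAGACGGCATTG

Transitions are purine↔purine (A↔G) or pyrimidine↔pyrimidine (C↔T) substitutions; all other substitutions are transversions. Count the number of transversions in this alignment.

2

Mismatches occur at site 2 (G/A, transition), site 3 (A/T, transversion), site 5 (T/C, transition), site 9 (G/A, transition), site 16 (C/A, transversion), site 17 (A/G, transition), site 20 (A/G, transition), site 23 (G/A, transition).
Of the 8 differences, 6 transitions and 2 transversions, so the answer is 2.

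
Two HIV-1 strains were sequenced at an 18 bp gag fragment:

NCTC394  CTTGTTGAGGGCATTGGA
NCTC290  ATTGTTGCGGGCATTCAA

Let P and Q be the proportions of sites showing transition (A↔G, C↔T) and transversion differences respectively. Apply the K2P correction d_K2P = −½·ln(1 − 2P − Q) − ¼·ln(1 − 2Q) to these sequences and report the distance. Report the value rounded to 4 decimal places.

The sequences differ at positions 1 (C/A, transversion), 8 (A/C, transversion), 16 (G/C, transversion), 17 (G/A, transition).
Of the 4 differences, 1 transition and 3 transversions over 18 sites: P = 1/18 = 0.055556, Q = 3/18 = 0.166667.
d = −0.5·ln(0.722221) − 0.25·ln(0.666666) = −0.5·(-0.325424) − 0.25·(-0.405466) = 0.2641.

0.2641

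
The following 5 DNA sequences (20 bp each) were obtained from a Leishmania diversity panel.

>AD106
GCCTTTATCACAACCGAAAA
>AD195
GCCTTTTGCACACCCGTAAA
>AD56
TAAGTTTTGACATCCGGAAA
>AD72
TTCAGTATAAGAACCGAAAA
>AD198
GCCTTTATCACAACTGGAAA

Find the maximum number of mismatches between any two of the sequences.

10

Pairwise Hamming distances:
  AD106 vs AD195: 4
  AD106 vs AD56: 8
  AD106 vs AD72: 6
  AD106 vs AD198: 2
  AD195 vs AD56: 8
  AD195 vs AD72: 10
  AD195 vs AD198: 5
  AD56 vs AD72: 9
  AD56 vs AD198: 8
  AD72 vs AD198: 8
The largest is 10, between AD195 and AD72.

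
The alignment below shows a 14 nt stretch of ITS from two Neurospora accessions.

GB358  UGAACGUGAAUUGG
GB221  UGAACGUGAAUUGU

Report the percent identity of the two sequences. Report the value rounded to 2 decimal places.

92.86%

A single mismatch occurs at site 14 (G/U).
13 of the 14 sites match, so the percent identity is 13/14 × 100 = 92.86%.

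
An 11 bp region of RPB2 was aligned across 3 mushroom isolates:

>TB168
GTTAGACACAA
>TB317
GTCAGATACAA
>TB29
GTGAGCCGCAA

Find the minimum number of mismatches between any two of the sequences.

Pairwise Hamming distances:
  TB168 vs TB317: 2
  TB168 vs TB29: 3
  TB317 vs TB29: 4
The smallest is 2, between TB168 and TB317.

2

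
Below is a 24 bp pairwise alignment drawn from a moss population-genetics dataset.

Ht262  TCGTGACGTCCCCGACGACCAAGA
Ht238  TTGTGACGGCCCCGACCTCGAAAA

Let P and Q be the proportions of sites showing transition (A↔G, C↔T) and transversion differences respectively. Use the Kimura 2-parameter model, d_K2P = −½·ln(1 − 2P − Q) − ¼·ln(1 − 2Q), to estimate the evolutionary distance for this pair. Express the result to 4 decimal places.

0.3041

Mismatches occur at site 2 (C→T, transition), site 9 (T→G, transversion), site 17 (G→C, transversion), site 18 (A→T, transversion), site 20 (C→G, transversion), site 23 (G→A, transition).
Of the 6 differences, 2 transitions and 4 transversions over 24 sites: P = 2/24 = 0.083333, Q = 4/24 = 0.166667.
d = −0.5·ln(0.666667) − 0.25·ln(0.666666) = −0.5·(-0.405465) − 0.25·(-0.405466) = 0.3041.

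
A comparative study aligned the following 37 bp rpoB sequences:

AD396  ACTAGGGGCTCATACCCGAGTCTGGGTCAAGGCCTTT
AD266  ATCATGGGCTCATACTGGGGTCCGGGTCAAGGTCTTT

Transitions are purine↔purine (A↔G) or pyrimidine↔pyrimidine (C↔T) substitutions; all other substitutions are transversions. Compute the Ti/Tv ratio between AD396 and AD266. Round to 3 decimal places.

Mismatches occur at site 2 (C→T, transition), site 3 (T→C, transition), site 5 (G→T, transversion), site 16 (C→T, transition), site 17 (C→G, transversion), site 19 (A→G, transition), site 23 (T→C, transition), site 33 (C→T, transition).
Of the 8 differences, 6 transitions and 2 transversions, so Ti/Tv = 6/2 = 3.000.

3.000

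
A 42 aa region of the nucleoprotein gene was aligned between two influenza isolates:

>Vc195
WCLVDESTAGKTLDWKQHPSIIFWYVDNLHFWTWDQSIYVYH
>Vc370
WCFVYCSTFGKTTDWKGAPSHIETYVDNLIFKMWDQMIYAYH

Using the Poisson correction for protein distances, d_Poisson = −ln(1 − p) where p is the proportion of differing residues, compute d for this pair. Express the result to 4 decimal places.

Differing sites — 3:L/F; 5:D/Y; 6:E/C; 9:A/F; 13:L/T; 17:Q/G; 18:H/A; 21:I/H; 23:F/E; 24:W/T; 30:H/I; 32:W/K; 33:T/M; 37:S/M; 40:V/A.
p = 15/42 = 0.357143.
d = −ln(1 − 0.357143) = −ln(0.642857) = 0.4418.

0.4418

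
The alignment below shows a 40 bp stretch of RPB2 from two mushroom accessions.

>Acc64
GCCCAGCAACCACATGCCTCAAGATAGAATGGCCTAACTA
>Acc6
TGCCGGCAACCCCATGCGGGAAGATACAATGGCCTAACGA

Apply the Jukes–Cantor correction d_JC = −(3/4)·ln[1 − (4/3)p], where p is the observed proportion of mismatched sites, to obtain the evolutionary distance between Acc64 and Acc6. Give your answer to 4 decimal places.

The sequences differ at positions 1 (G/T), 2 (C/G), 5 (A/G), 12 (A/C), 18 (C/G), 19 (T/G), 20 (C/G), 27 (G/C), 39 (T/G).
p = 9/40 = 0.225000.
d = −0.75 · ln(1 − (4/3)·0.225000) = −0.75 · ln(0.700000) = −0.75 · (-0.356675) = 0.2675.

0.2675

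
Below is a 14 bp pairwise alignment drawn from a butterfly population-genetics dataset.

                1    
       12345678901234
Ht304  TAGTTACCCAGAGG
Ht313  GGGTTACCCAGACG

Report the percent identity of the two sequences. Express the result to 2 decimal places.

The sequences differ at positions 1 (T/G), 2 (A/G), 13 (G/C).
11 of the 14 sites match, so the percent identity is 11/14 × 100 = 78.57%.

78.57%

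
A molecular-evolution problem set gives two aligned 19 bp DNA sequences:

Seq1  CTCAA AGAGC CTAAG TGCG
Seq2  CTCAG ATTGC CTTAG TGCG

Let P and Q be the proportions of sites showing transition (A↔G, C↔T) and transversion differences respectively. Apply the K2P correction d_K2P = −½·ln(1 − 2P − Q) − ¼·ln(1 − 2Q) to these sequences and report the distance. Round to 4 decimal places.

0.2476

The sequences differ at positions 5 (A/G, transition), 7 (G/T, transversion), 8 (A/T, transversion), 13 (A/T, transversion).
Of the 4 differences, 1 transition and 3 transversions over 19 sites: P = 1/19 = 0.052632, Q = 3/19 = 0.157895.
d = −0.5·ln(0.736841) − 0.25·ln(0.684210) = −0.5·(-0.305383) − 0.25·(-0.379490) = 0.2476.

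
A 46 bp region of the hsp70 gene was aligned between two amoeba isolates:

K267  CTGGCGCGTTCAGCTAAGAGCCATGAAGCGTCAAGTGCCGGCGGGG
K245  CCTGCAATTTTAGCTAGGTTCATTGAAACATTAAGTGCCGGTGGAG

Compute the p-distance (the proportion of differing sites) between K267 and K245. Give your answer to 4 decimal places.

0.3478

Differing sites — 2:T/C; 3:G/T; 6:G/A; 7:C/A; 8:G/T; 11:C/T; 17:A/G; 19:A/T; 20:G/T; 22:C/A; 23:A/T; 28:G/A; 30:G/A; 32:C/T; 42:C/T; 45:G/A.
There are 16 differences over 46 sites, so p = 16/46 = 0.3478.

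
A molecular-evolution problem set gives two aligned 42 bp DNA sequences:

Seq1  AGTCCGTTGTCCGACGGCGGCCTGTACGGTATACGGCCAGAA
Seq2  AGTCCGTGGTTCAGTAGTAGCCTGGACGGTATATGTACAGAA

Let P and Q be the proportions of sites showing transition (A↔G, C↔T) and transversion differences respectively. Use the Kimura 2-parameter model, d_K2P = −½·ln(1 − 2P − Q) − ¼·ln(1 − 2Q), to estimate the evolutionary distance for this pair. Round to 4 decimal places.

0.3761

Differing sites — 8:T/G (Tv); 11:C/T (Ti); 13:G/A (Ti); 14:A/G (Ti); 15:C/T (Ti); 16:G/A (Ti); 18:C/T (Ti); 19:G/A (Ti); 25:T/G (Tv); 34:C/T (Ti); 36:G/T (Tv); 37:C/A (Tv).
Of the 12 differences, 8 transitions and 4 transversions over 42 sites: P = 8/42 = 0.190476, Q = 4/42 = 0.095238.
d = −0.5·ln(0.523810) − 0.25·ln(0.809524) = −0.5·(-0.646626) − 0.25·(-0.211309) = 0.3761.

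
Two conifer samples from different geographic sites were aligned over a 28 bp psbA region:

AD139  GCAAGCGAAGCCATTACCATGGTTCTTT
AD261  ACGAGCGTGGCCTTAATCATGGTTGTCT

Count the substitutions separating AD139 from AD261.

Differing sites — 1:G/A; 3:A/G; 8:A/T; 9:A/G; 13:A/T; 15:T/A; 17:C/T; 25:C/G; 27:T/C.
That gives 9 mismatches out of 28 aligned sites, so the Hamming distance is 9.

9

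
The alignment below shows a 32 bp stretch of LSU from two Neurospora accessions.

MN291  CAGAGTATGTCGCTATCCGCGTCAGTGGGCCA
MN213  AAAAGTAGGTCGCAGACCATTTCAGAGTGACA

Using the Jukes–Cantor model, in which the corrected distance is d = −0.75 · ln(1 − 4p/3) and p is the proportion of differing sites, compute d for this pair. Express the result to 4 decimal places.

Mismatches occur at site 1 (C/A), site 3 (G/A), site 8 (T/G), site 14 (T/A), site 15 (A/G), site 16 (T/A), site 19 (G/A), site 20 (C/T), site 21 (G/T), site 26 (T/A), site 28 (G/T), site 30 (C/A).
p = 12/32 = 0.375000.
d = −0.75 · ln(1 − (4/3)·0.375000) = −0.75 · ln(0.500000) = −0.75 · (-0.693147) = 0.5199.

0.5199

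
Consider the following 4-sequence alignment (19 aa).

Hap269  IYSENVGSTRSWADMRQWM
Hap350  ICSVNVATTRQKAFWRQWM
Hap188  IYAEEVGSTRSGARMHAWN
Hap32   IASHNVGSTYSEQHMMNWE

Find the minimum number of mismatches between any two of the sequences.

7

Pairwise Hamming distances:
  Hap269 vs Hap350: 8
  Hap269 vs Hap188: 7
  Hap269 vs Hap32: 9
  Hap350 vs Hap188: 13
  Hap350 vs Hap32: 13
  Hap188 vs Hap32: 11
The smallest is 7, between Hap269 and Hap188.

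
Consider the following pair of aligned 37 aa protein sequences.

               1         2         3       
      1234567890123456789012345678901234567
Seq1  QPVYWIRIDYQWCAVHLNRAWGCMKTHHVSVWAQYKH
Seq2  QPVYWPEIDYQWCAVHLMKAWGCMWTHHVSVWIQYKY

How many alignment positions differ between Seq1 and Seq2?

7

The sequences differ at positions 6 (I/P), 7 (R/E), 18 (N/M), 19 (R/K), 25 (K/W), 33 (A/I), 37 (H/Y).
That gives 7 mismatches out of 37 aligned sites, so the Hamming distance is 7.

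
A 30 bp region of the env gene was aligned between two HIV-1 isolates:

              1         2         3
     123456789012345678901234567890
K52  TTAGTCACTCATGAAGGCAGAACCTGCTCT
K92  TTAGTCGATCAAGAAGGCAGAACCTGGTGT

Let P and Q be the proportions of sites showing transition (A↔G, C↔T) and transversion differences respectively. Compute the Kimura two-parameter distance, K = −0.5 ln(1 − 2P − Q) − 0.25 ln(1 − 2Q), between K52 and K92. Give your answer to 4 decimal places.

The sequences differ at positions 7 (A/G, transition), 8 (C/A, transversion), 12 (T/A, transversion), 27 (C/G, transversion), 29 (C/G, transversion).
Of the 5 differences, 1 transition and 4 transversions over 30 sites: P = 1/30 = 0.033333, Q = 4/30 = 0.133333.
d = −0.5·ln(0.800001) − 0.25·ln(0.733334) = −0.5·(-0.223142) − 0.25·(-0.310154) = 0.1891.

0.1891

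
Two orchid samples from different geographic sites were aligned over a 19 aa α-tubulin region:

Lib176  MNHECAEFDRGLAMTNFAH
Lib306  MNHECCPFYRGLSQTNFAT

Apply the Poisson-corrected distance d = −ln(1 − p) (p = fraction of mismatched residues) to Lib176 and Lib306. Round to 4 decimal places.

The sequences differ at positions 6 (A/C), 7 (E/P), 9 (D/Y), 13 (A/S), 14 (M/Q), 19 (H/T).
p = 6/19 = 0.315789.
d = −ln(1 − 0.315789) = −ln(0.684211) = 0.3795.

0.3795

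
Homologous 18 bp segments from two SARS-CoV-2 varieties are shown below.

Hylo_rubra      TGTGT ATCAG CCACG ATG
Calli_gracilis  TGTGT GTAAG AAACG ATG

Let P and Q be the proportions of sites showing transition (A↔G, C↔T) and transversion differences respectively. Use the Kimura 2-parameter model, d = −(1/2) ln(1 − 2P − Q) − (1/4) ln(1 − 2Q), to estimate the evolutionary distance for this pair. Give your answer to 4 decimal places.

0.2641

The sequences differ at positions 6 (A/G, transition), 8 (C/A, transversion), 11 (C/A, transversion), 12 (C/A, transversion).
Of the 4 differences, 1 transition and 3 transversions over 18 sites: P = 1/18 = 0.055556, Q = 3/18 = 0.166667.
d = −0.5·ln(0.722221) − 0.25·ln(0.666666) = −0.5·(-0.325424) − 0.25·(-0.405466) = 0.2641.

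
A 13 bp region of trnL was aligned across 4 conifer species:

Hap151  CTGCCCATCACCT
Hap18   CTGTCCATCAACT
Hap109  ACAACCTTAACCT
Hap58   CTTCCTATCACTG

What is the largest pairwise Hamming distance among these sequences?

Pairwise Hamming distances:
  Hap151 vs Hap18: 2
  Hap151 vs Hap109: 6
  Hap151 vs Hap58: 4
  Hap18 vs Hap109: 7
  Hap18 vs Hap58: 6
  Hap109 vs Hap58: 9
The largest is 9, between Hap109 and Hap58.

9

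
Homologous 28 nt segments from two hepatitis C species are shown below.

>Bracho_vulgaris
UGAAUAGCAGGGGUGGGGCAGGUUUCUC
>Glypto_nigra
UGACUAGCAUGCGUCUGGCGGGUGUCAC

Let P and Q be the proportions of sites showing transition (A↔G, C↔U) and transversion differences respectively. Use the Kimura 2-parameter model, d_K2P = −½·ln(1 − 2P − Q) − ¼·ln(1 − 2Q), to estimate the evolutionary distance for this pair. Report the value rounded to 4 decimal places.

0.3672

Mismatches occur at site 4 (A/C, transversion), site 10 (G/U, transversion), site 12 (G/C, transversion), site 15 (G/C, transversion), site 16 (G/U, transversion), site 20 (A/G, transition), site 24 (U/G, transversion), site 27 (U/A, transversion).
Of the 8 differences, 1 transition and 7 transversions over 28 sites: P = 1/28 = 0.035714, Q = 7/28 = 0.250000.
d = −0.5·ln(0.678572) − 0.25·ln(0.500000) = −0.5·(-0.387765) − 0.25·(-0.693147) = 0.3672.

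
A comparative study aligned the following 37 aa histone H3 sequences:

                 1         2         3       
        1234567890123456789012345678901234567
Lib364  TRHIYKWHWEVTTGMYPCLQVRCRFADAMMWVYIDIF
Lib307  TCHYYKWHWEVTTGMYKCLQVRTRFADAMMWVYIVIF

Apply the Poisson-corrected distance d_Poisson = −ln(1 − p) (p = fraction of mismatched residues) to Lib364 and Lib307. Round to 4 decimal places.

Differing sites — 2:R/C; 4:I/Y; 17:P/K; 23:C/T; 35:D/V.
p = 5/37 = 0.135135.
d = −ln(1 − 0.135135) = −ln(0.864865) = 0.1452.

0.1452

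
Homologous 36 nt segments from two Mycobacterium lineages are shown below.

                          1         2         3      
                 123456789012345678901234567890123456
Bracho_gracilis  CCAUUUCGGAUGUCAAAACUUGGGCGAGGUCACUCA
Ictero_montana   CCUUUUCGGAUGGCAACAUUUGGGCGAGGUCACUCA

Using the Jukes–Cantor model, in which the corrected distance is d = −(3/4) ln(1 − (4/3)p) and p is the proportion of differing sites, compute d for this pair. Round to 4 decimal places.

Differing sites — 3:A/U; 13:U/G; 17:A/C; 19:C/U.
p = 4/36 = 0.111111.
d = −0.75 · ln(1 − (4/3)·0.111111) = −0.75 · ln(0.851852) = −0.75 · (-0.160342) = 0.1203.

0.1203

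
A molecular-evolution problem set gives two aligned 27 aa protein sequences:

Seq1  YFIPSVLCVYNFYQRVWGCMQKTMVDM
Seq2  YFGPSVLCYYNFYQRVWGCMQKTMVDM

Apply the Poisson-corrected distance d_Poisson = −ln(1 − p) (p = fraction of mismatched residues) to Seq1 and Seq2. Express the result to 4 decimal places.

0.0770

Differing sites — 3:I/G; 9:V/Y.
p = 2/27 = 0.074074.
d = −ln(1 − 0.074074) = −ln(0.925926) = 0.0770.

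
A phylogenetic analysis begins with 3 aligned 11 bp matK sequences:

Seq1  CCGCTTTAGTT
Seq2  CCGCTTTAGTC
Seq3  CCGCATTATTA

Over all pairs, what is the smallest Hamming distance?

Pairwise Hamming distances:
  Seq1 vs Seq2: 1
  Seq1 vs Seq3: 3
  Seq2 vs Seq3: 3
The smallest is 1, between Seq1 and Seq2.

1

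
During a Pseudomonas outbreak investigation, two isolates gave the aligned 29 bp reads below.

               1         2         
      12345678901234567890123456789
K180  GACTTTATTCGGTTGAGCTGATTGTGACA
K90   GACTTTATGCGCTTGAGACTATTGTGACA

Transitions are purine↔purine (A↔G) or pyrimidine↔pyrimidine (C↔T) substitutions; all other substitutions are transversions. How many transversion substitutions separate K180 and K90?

Mismatches occur at site 9 (T/G, transversion), site 12 (G/C, transversion), site 18 (C/A, transversion), site 19 (T/C, transition), site 20 (G/T, transversion).
Of the 5 differences, 1 transition and 4 transversions, so the answer is 4.

4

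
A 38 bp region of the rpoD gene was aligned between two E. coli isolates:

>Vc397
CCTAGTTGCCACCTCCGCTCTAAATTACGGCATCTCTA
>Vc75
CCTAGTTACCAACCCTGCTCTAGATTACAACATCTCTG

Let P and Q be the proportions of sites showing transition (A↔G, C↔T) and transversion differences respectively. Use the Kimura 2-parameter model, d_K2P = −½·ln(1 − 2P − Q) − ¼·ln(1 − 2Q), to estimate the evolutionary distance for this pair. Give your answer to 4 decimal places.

0.2646

Mismatches occur at site 8 (G→A, transition), site 12 (C→A, transversion), site 14 (T→C, transition), site 16 (C→T, transition), site 23 (A→G, transition), site 29 (G→A, transition), site 30 (G→A, transition), site 38 (A→G, transition).
Of the 8 differences, 7 transitions and 1 transversion over 38 sites: P = 7/38 = 0.184211, Q = 1/38 = 0.026316.
d = −0.5·ln(0.605262) − 0.25·ln(0.947368) = −0.5·(-0.502094) − 0.25·(-0.054068) = 0.2646.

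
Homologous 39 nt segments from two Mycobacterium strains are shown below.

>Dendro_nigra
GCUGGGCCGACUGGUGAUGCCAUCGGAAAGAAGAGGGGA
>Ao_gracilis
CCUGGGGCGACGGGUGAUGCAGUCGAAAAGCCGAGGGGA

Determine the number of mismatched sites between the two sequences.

8

The sequences differ at positions 1 (G/C), 7 (C/G), 12 (U/G), 21 (C/A), 22 (A/G), 26 (G/A), 31 (A/C), 32 (A/C).
That gives 8 mismatches out of 39 aligned sites, so the Hamming distance is 8.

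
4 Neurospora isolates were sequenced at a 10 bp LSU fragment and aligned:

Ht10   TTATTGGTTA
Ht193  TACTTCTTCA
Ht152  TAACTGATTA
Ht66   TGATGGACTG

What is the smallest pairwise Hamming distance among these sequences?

3

Pairwise Hamming distances:
  Ht10 vs Ht193: 5
  Ht10 vs Ht152: 3
  Ht10 vs Ht66: 5
  Ht193 vs Ht152: 5
  Ht193 vs Ht66: 8
  Ht152 vs Ht66: 5
The smallest is 3, between Ht10 and Ht152.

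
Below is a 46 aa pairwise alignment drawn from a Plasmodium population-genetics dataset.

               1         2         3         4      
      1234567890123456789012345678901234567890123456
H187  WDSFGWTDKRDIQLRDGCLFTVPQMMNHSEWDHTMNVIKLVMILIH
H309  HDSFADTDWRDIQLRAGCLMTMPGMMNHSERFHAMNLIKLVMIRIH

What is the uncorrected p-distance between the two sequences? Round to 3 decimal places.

0.283

The sequences differ at positions 1 (W/H), 5 (G/A), 6 (W/D), 9 (K/W), 16 (D/A), 20 (F/M), 22 (V/M), 24 (Q/G), 31 (W/R), 32 (D/F), 34 (T/A), 37 (V/L), 44 (L/R).
There are 13 differences over 46 sites, so p = 13/46 = 0.283.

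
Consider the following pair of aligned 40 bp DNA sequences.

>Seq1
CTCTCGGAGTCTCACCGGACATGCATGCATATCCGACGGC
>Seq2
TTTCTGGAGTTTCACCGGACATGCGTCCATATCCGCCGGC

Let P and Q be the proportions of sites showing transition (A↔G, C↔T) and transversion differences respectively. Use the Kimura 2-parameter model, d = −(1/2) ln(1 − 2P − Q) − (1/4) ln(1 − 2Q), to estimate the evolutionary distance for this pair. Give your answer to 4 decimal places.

0.2417

Differing sites — 1:C/T (Ti); 3:C/T (Ti); 4:T/C (Ti); 5:C/T (Ti); 11:C/T (Ti); 25:A/G (Ti); 27:G/C (Tv); 36:A/C (Tv).
Of the 8 differences, 6 transitions and 2 transversions over 40 sites: P = 6/40 = 0.150000, Q = 2/40 = 0.050000.
d = −0.5·ln(0.650000) − 0.25·ln(0.900000) = −0.5·(-0.430783) − 0.25·(-0.105361) = 0.2417.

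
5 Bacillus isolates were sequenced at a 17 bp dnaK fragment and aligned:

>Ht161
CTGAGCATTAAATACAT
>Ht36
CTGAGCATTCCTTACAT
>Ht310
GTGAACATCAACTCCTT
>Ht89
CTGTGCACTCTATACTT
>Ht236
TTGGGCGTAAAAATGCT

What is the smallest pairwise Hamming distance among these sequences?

3

Pairwise Hamming distances:
  Ht161 vs Ht36: 3
  Ht161 vs Ht310: 6
  Ht161 vs Ht89: 5
  Ht161 vs Ht236: 8
  Ht36 vs Ht310: 8
  Ht36 vs Ht89: 5
  Ht36 vs Ht236: 11
  Ht310 vs Ht89: 9
  Ht310 vs Ht236: 10
  Ht89 vs Ht236: 11
The smallest is 3, between Ht161 and Ht36.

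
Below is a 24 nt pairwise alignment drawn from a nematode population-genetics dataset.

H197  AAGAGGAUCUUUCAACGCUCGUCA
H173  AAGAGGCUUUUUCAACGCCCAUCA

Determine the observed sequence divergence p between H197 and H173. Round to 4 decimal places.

Mismatches occur at site 7 (A/C), site 9 (C/U), site 19 (U/C), site 21 (G/A).
There are 4 differences over 24 sites, so p = 4/24 = 0.1667.

0.1667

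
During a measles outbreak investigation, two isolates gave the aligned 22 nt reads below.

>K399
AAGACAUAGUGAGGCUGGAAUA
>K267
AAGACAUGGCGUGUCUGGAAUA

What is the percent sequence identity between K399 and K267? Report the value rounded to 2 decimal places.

The sequences differ at positions 8 (A/G), 10 (U/C), 12 (A/U), 14 (G/U).
18 of the 22 sites match, so the percent identity is 18/22 × 100 = 81.82%.

81.82%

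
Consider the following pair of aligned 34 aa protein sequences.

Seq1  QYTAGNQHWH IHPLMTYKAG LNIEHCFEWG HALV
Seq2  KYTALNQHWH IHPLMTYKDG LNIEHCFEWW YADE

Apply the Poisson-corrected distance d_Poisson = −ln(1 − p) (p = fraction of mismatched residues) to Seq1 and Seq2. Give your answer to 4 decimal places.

0.2305

Differing sites — 1:Q/K; 5:G/L; 19:A/D; 30:G/W; 31:H/Y; 33:L/D; 34:V/E.
p = 7/34 = 0.205882.
d = −ln(1 − 0.205882) = −ln(0.794118) = 0.2305.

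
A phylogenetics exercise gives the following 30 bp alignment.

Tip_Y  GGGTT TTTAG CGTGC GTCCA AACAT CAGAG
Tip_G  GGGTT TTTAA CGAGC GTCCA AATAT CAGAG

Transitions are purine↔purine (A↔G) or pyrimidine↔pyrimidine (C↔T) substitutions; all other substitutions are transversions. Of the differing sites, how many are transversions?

1

The sequences differ at positions 10 (G/A, transition), 13 (T/A, transversion), 23 (C/T, transition).
Of the 3 differences, 2 transitions and 1 transversion, so the answer is 1.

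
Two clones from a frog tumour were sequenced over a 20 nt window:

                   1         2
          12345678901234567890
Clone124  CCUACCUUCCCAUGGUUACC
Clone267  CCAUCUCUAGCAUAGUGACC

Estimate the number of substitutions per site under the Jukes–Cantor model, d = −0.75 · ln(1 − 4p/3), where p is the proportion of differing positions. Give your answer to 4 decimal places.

Differing sites — 3:U/A; 4:A/U; 6:C/U; 7:U/C; 9:C/A; 10:C/G; 14:G/A; 17:U/G.
p = 8/20 = 0.400000.
d = −0.75 · ln(1 − (4/3)·0.400000) = −0.75 · ln(0.466667) = −0.75 · (-0.762139) = 0.5716.

0.5716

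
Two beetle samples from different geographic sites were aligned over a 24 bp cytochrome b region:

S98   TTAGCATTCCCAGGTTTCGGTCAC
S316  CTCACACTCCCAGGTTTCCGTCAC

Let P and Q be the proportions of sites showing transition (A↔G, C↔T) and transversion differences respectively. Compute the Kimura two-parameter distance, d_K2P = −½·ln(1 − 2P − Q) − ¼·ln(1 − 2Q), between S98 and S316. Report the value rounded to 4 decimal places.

0.2483

Mismatches occur at site 1 (T/C, transition), site 3 (A/C, transversion), site 4 (G/A, transition), site 7 (T/C, transition), site 19 (G/C, transversion).
Of the 5 differences, 3 transitions and 2 transversions over 24 sites: P = 3/24 = 0.125000, Q = 2/24 = 0.083333.
d = −0.5·ln(0.666667) − 0.25·ln(0.833334) = −0.5·(-0.405465) − 0.25·(-0.182321) = 0.2483.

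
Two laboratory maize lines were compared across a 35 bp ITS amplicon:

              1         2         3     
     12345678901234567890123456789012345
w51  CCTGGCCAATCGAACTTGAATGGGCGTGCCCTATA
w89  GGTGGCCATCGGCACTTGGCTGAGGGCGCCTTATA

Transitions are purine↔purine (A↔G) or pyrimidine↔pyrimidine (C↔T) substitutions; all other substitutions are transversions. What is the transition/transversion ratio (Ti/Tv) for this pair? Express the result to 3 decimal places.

0.714

Mismatches occur at site 1 (C→G, transversion), site 2 (C→G, transversion), site 9 (A→T, transversion), site 10 (T→C, transition), site 11 (C→G, transversion), site 13 (A→C, transversion), site 19 (A→G, transition), site 20 (A→C, transversion), site 23 (G→A, transition), site 25 (C→G, transversion), site 27 (T→C, transition), site 31 (C→T, transition).
Of the 12 differences, 5 transitions and 7 transversions, so Ti/Tv = 5/7 = 0.714.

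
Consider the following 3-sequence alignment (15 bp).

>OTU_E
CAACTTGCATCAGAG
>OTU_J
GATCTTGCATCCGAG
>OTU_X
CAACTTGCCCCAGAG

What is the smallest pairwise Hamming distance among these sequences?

2

Pairwise Hamming distances:
  OTU_E vs OTU_J: 3
  OTU_E vs OTU_X: 2
  OTU_J vs OTU_X: 5
The smallest is 2, between OTU_E and OTU_X.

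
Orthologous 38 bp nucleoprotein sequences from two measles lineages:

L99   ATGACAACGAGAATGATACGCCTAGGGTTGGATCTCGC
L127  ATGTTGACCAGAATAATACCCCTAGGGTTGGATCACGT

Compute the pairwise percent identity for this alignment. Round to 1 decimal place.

78.9%

Mismatches occur at site 4 (A/T), site 5 (C/T), site 6 (A/G), site 9 (G/C), site 15 (G/A), site 20 (G/C), site 35 (T/A), site 38 (C/T).
30 of the 38 sites match, so the percent identity is 30/38 × 100 = 78.9%.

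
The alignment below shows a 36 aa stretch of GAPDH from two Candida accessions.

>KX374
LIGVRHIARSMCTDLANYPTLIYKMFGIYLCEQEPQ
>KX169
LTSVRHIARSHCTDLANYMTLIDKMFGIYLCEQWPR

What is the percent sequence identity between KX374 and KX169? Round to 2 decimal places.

80.56%

Differing sites — 2:I/T; 3:G/S; 11:M/H; 19:P/M; 23:Y/D; 34:E/W; 36:Q/R.
29 of the 36 sites match, so the percent identity is 29/36 × 100 = 80.56%.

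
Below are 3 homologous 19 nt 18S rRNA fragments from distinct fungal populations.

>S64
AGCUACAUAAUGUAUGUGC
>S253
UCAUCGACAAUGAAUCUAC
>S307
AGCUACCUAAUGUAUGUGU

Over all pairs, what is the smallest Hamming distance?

2

Pairwise Hamming distances:
  S64 vs S253: 9
  S64 vs S307: 2
  S253 vs S307: 11
The smallest is 2, between S64 and S307.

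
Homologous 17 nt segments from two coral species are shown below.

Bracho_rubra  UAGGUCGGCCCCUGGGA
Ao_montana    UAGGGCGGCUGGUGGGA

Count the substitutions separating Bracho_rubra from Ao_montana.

The sequences differ at positions 5 (U/G), 10 (C/U), 11 (C/G), 12 (C/G).
That gives 4 mismatches out of 17 aligned sites, so the Hamming distance is 4.

4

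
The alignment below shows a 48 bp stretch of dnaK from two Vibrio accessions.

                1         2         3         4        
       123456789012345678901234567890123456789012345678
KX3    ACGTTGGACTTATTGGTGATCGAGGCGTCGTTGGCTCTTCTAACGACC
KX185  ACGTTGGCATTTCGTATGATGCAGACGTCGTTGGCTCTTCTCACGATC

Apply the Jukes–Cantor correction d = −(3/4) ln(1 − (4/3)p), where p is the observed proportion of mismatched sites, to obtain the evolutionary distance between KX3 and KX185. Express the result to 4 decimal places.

0.3041

Mismatches occur at site 8 (A↔C), site 9 (C↔A), site 12 (A↔T), site 13 (T↔C), site 14 (T↔G), site 15 (G↔T), site 16 (G↔A), site 21 (C↔G), site 22 (G↔C), site 25 (G↔A), site 42 (A↔C), site 47 (C↔T).
p = 12/48 = 0.250000.
d = −0.75 · ln(1 − (4/3)·0.250000) = −0.75 · ln(0.666667) = −0.75 · (-0.405465) = 0.3041.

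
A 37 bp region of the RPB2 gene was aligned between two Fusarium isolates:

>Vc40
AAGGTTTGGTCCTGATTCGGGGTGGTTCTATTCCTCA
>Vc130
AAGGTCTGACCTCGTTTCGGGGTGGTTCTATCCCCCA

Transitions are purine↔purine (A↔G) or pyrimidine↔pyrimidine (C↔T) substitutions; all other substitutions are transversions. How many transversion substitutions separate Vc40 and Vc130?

The sequences differ at positions 6 (T/C, transition), 9 (G/A, transition), 10 (T/C, transition), 12 (C/T, transition), 13 (T/C, transition), 15 (A/T, transversion), 32 (T/C, transition), 35 (T/C, transition).
Of the 8 differences, 7 transitions and 1 transversion, so the answer is 1.

1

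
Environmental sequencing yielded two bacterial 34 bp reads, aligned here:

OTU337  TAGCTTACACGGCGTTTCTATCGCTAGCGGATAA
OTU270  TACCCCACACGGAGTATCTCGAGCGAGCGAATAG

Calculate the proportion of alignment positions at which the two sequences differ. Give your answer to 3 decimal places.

0.324

The sequences differ at positions 3 (G/C), 5 (T/C), 6 (T/C), 13 (C/A), 16 (T/A), 20 (A/C), 21 (T/G), 22 (C/A), 25 (T/G), 30 (G/A), 34 (A/G).
There are 11 differences over 34 sites, so p = 11/34 = 0.324.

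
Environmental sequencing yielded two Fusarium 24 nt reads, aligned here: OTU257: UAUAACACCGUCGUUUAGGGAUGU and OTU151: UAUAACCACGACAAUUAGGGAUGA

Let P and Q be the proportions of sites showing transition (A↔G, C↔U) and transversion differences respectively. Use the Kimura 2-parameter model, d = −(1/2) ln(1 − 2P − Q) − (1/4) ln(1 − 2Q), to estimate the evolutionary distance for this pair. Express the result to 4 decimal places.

0.3072

The sequences differ at positions 7 (A/C, transversion), 8 (C/A, transversion), 11 (U/A, transversion), 13 (G/A, transition), 14 (U/A, transversion), 24 (U/A, transversion).
Of the 6 differences, 1 transition and 5 transversions over 24 sites: P = 1/24 = 0.041667, Q = 5/24 = 0.208333.
d = −0.5·ln(0.708333) − 0.25·ln(0.583334) = −0.5·(-0.344841) − 0.25·(-0.538995) = 0.3072.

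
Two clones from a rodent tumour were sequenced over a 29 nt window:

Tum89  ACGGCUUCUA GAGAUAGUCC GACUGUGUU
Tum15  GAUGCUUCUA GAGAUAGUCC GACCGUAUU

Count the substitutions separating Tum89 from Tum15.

Mismatches occur at site 1 (A/G), site 2 (C/A), site 3 (G/U), site 24 (U/C), site 27 (G/A).
That gives 5 mismatches out of 29 aligned sites, so the Hamming distance is 5.

5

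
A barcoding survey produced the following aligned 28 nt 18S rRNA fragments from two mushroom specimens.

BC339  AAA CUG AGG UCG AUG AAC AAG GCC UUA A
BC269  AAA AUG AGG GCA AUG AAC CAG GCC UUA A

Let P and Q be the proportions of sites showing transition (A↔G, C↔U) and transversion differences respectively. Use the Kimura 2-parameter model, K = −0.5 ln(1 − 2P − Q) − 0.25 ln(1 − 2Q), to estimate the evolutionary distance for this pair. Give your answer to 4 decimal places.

0.1586

The sequences differ at positions 4 (C/A, transversion), 10 (U/G, transversion), 12 (G/A, transition), 19 (A/C, transversion).
Of the 4 differences, 1 transition and 3 transversions over 28 sites: P = 1/28 = 0.035714, Q = 3/28 = 0.107143.
d = −0.5·ln(0.821429) − 0.25·ln(0.785714) = −0.5·(-0.196710) − 0.25·(-0.241162) = 0.1586.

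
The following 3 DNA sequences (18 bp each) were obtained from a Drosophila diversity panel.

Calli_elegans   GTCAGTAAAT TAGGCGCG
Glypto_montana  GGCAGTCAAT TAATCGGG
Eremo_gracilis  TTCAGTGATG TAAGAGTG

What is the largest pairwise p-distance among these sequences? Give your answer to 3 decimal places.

Pairwise Hamming distances:
  Calli_elegans vs Glypto_montana: 5
  Calli_elegans vs Eremo_gracilis: 7
  Glypto_montana vs Eremo_gracilis: 8
The largest is 8 mismatches, between Glypto_montana and Eremo_gracilis; p = 8/18 = 0.444.

0.444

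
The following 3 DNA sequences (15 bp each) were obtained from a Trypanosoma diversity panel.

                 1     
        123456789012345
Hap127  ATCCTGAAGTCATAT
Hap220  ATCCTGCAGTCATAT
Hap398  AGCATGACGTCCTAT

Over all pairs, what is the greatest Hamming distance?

5

Pairwise Hamming distances:
  Hap127 vs Hap220: 1
  Hap127 vs Hap398: 4
  Hap220 vs Hap398: 5
The largest is 5, between Hap220 and Hap398.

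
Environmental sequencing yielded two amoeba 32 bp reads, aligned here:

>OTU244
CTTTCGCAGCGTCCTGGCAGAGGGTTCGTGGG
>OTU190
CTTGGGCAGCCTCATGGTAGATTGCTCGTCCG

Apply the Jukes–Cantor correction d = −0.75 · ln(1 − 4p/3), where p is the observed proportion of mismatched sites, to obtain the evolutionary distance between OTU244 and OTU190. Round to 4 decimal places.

Mismatches occur at site 4 (T/G), site 5 (C/G), site 11 (G/C), site 14 (C/A), site 18 (C/T), site 22 (G/T), site 23 (G/T), site 25 (T/C), site 30 (G/C), site 31 (G/C).
p = 10/32 = 0.312500.
d = −0.75 · ln(1 − (4/3)·0.312500) = −0.75 · ln(0.583333) = −0.75 · (-0.538997) = 0.4042.

0.4042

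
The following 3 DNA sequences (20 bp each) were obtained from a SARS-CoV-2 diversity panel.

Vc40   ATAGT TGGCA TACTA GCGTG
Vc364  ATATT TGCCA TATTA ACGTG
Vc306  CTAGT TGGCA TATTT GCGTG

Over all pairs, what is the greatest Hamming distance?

Pairwise Hamming distances:
  Vc40 vs Vc364: 4
  Vc40 vs Vc306: 3
  Vc364 vs Vc306: 5
The largest is 5, between Vc364 and Vc306.

5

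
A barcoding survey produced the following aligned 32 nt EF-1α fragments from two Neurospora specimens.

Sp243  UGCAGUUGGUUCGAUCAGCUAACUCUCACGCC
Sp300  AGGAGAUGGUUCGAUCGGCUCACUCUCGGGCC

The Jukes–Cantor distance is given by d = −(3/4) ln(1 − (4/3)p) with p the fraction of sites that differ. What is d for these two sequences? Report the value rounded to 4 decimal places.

0.2586

The sequences differ at positions 1 (U/A), 3 (C/G), 6 (U/A), 17 (A/G), 21 (A/C), 28 (A/G), 29 (C/G).
p = 7/32 = 0.218750.
d = −0.75 · ln(1 − (4/3)·0.218750) = −0.75 · ln(0.708333) = −0.75 · (-0.344841) = 0.2586.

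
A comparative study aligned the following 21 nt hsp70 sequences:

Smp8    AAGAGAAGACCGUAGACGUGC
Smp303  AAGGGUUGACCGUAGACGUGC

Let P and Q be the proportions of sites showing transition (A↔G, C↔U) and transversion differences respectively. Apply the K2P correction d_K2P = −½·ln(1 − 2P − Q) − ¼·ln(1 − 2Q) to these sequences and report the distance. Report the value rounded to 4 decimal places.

0.1585

Mismatches occur at site 4 (A/G, transition), site 6 (A/U, transversion), site 7 (A/U, transversion).
Of the 3 differences, 1 transition and 2 transversions over 21 sites: P = 1/21 = 0.047619, Q = 2/21 = 0.095238.
d = −0.5·ln(0.809524) − 0.25·ln(0.809524) = −0.5·(-0.211309) − 0.25·(-0.211309) = 0.1585.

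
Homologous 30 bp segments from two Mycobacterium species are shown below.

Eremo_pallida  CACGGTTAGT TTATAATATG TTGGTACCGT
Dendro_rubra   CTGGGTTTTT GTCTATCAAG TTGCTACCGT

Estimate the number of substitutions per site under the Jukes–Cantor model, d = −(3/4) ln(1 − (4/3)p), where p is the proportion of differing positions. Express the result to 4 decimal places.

0.4408

The sequences differ at positions 2 (A/T), 3 (C/G), 8 (A/T), 9 (G/T), 11 (T/G), 13 (A/C), 16 (A/T), 17 (T/C), 19 (T/A), 24 (G/C).
p = 10/30 = 0.333333.
d = −0.75 · ln(1 − (4/3)·0.333333) = −0.75 · ln(0.555556) = −0.75 · (-0.587786) = 0.4408.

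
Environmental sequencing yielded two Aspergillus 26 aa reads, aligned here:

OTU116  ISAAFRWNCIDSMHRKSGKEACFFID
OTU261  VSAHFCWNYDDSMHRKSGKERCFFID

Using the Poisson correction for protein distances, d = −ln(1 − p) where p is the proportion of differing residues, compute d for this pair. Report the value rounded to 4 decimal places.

Mismatches occur at site 1 (I↔V), site 4 (A↔H), site 6 (R↔C), site 9 (C↔Y), site 10 (I↔D), site 21 (A↔R).
p = 6/26 = 0.230769.
d = −ln(1 − 0.230769) = −ln(0.769231) = 0.2624.

0.2624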